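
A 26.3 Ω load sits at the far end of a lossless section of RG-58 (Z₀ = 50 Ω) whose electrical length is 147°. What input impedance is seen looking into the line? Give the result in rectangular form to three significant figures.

Z_in ≈ 33.5 − j21 Ω

tan(βl) = tan(147°) = -0.649
Z_in = Z_0·(Z_L + jZ_0·tanβl)/(Z_0 + jZ_L·tanβl)
     = 50·(26.3 − j32.5)/(50 − j17.1)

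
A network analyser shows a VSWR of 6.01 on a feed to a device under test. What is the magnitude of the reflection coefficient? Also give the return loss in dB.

|Γ| ≈ 0.715; return loss ≈ 2.92 dB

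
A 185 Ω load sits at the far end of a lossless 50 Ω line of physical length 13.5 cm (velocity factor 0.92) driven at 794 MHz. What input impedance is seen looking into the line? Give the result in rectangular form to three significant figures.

Z_in ≈ 29.4 + j49.8 Ω

λ = v/f = 0.92·c / 794 MHz = 0.348 m
βl = 2π·l/λ = 2π × 0.388 = 140°
tan(βl) = tan(140°) = -0.845
Z_in = Z_0·(Z_L + jZ_0·tanβl)/(Z_0 + jZ_L·tanβl)
     = 50·(185 − j42.2)/(50 − j156)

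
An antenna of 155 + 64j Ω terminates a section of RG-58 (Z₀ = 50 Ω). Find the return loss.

Γ = (105 + j64)/(205 + j64), |Γ| = 0.573
RL = −20·log₁₀|Γ| = −20·log₁₀(0.573)

RL ≈ 4.84 dB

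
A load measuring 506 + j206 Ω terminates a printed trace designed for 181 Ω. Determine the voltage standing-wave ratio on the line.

Γ = (Z_L − Z_0)/(Z_L + Z_0) = (325 + j206)/(687 + j206)
|Γ| = 385/717 = 0.536
VSWR = (1 + |Γ|)/(1 − |Γ|) = 1.54/0.464

VSWR ≈ 3.31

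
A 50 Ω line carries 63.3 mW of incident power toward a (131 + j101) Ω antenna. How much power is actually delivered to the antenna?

P_delivered ≈ 38.6 mW

|Γ| = |(81 + j101)/(181 + j101)| = 0.625
|Γ|² = 0.39
P_refl = |Γ|²·P_inc = 24.7 mW, P_del = (1 − |Γ|²)·P_inc = 38.6 mW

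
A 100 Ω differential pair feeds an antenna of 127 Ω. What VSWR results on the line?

VSWR ≈ 1.27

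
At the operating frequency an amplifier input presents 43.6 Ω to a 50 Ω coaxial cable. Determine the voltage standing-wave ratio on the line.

Γ = (43.6 − 50)/(43.6 + 50) = -0.0684
VSWR = (1 + 0.0684)/(1 − 0.0684)

VSWR ≈ 1.15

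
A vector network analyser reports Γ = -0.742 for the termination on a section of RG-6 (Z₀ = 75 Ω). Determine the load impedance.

Z_L ≈ 11.1 Ω

Z_L = Z_0·(1 + Γ)/(1 − Γ) = 75·(0.258)/(1.74)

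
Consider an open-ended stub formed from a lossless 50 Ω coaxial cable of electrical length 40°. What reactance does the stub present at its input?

tan(βl) = 0.839
For an open-ended stub, Z_in = −jZ_0·cot(βl) = −jZ_0/tan(βl)

X_in ≈ -59.6 Ω (capacitive)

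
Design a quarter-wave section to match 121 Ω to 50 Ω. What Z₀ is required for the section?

Z_qwt ≈ 77.8 Ω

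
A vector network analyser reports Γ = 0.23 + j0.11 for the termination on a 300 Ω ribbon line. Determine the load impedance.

Z_L ≈ 464 + j109 Ω

Z_L = Z_0·(1 + Γ)/(1 − Γ) = 300·(1.23 + j0.11)/(0.77 − j0.11)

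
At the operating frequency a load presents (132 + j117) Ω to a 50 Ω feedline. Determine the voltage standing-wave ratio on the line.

Γ = (Z_L − Z_0)/(Z_L + Z_0) = (82 + j117)/(182 + j117)
|Γ| = 143/216 = 0.66
VSWR = (1 + |Γ|)/(1 − |Γ|) = 1.66/0.34

VSWR ≈ 4.89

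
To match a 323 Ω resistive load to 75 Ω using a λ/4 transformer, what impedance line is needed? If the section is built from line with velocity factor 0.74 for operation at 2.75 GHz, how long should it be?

Z_qwt ≈ 156 Ω; length ≈ 2.02 cm

Z_qwt = √(Z_0·R_L) = √(75 × 323) = √24220
λ = 0.74·c/f = 0.0807 m, so l = λ/4 = 0.0202 m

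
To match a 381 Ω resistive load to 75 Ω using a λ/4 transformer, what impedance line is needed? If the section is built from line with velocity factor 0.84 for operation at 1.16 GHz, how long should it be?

Z_qwt ≈ 169 Ω; length ≈ 5.43 cm

Z_qwt = √(Z_0·R_L) = √(75 × 381) = √28580
λ = 0.84·c/f = 0.217 m, so l = λ/4 = 0.0543 m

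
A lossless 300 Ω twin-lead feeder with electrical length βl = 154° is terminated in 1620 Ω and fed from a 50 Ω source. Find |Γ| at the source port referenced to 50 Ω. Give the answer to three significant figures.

|Γ| ≈ 0.927

tan(βl) = -0.488
Z_in = Z_0·(Z_L + jZ_0·tanβl)/(Z_0 + jZ_L·tanβl) = 253 + j519 Ω
Γ_s = (Z_in − Z_s)/(Z_in + Z_s) = (203 + j519)/(303 + j519), |Γ_s| = 0.927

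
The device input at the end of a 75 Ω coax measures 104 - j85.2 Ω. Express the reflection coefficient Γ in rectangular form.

Γ = (Z_L − Z_0)/(Z_L + Z_0) = (29 − j85.2)/(179 − j85.2)

Γ ≈ 0.317 − j0.325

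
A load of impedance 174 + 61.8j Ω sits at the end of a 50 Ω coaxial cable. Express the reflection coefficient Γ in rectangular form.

Γ = (Z_L − Z_0)/(Z_L + Z_0) = (124 + j61.8)/(224 + j61.8)

Γ ≈ 0.585 + j0.114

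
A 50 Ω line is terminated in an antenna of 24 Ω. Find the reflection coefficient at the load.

Γ = -0.351

Γ = (Z_L − Z_0)/(Z_L + Z_0) = (24 − 50)/(24 + 50) = -26/74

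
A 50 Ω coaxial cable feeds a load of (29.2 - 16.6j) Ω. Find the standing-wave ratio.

VSWR ≈ 1.98

Γ = (Z_L − Z_0)/(Z_L + Z_0) = (-20.8 − j16.6)/(79.2 − j16.6)
|Γ| = 26.6/80.9 = 0.329
VSWR = (1 + |Γ|)/(1 − |Γ|) = 1.33/0.671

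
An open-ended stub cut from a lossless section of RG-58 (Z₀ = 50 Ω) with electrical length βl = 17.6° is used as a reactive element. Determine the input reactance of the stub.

tan(βl) = 0.317
For an open-ended stub, Z_in = −jZ_0·cot(βl) = −jZ_0/tan(βl)

X_in ≈ -158 Ω (capacitive)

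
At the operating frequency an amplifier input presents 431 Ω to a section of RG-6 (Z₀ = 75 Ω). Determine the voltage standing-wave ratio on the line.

Γ = (431 − 75)/(431 + 75) = 0.704
VSWR = (1 + 0.704)/(1 − 0.704)

VSWR ≈ 5.75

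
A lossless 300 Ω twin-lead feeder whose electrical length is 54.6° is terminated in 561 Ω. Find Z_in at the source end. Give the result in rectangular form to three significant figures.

Z_in ≈ 211 − j133 Ω

tan(βl) = tan(54.6°) = 1.41
Z_in = Z_0·(Z_L + jZ_0·tanβl)/(Z_0 + jZ_L·tanβl)
     = 300·(561 + j422)/(300 + j789)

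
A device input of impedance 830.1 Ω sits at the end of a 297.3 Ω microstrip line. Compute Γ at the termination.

Γ = (Z_L − Z_0)/(Z_L + Z_0) = (830.1 − 297.3)/(830.1 + 297.3) = 532.8/1127

Γ = 0.473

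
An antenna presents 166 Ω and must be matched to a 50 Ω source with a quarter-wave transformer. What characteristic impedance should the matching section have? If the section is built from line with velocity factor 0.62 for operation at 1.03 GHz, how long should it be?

Z_qwt = √(Z_0·R_L) = √(50 × 166) = √8300
λ = 0.62·c/f = 0.181 m, so l = λ/4 = 0.0451 m

Z_qwt ≈ 91.1 Ω; length ≈ 4.51 cm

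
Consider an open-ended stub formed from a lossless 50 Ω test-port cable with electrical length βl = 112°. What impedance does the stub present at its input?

tan(βl) = -2.48
For an open-ended stub, Z_in = −jZ_0·cot(βl) = −jZ_0/tan(βl)

Z_in ≈ +j20.2 Ω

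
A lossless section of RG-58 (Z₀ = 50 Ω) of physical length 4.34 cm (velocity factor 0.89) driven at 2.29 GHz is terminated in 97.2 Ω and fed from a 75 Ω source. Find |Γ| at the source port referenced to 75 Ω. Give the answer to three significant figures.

λ = v/f = 0.89·c / 2.29 GHz = 0.117 m
βl = 2π·l/λ = 2π × 0.372 = 134°
tan(βl) = -1.04
Z_in = Z_0·(Z_L + jZ_0·tanβl)/(Z_0 + jZ_L·tanβl) = 39.9 + j28.5 Ω
Γ_s = (Z_in − Z_s)/(Z_in + Z_s) = (-35.1 + j28.5)/(115 + j28.5), |Γ_s| = 0.382

|Γ| ≈ 0.382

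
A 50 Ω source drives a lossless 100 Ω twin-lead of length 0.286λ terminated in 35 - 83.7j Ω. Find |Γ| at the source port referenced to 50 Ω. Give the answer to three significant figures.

|Γ| ≈ 0.785

βl = 2π × 0.286 = 103°
tan(βl) = -4.35
Z_in = Z_0·(Z_L + jZ_0·tanβl)/(Z_0 + jZ_L·tanβl) = 75.1 + j153 Ω
Γ_s = (Z_in − Z_s)/(Z_in + Z_s) = (25.1 + j153)/(125 + j153), |Γ_s| = 0.785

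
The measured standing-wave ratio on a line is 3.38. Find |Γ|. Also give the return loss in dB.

|Γ| ≈ 0.543; return loss ≈ 5.3 dB

|Γ| = (S − 1)/(S + 1) = (3.38 − 1)/(3.38 + 1) = 2.38/4.38
RL = −20·log₁₀|Γ| = −20·log₁₀(0.543)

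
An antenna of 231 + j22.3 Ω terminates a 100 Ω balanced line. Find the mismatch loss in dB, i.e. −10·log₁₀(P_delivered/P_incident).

Γ = (131 + j22.3)/(331 + j22.3), |Γ| = 0.401
|Γ|² = 0.16, so P_del/P_inc = 1 − |Γ|² = 0.84
ML = −10·log₁₀(1 − |Γ|²)

mismatch loss ≈ 0.76 dB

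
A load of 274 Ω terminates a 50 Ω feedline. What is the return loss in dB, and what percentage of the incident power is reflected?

Γ = (274 − 50)/(274 + 50) = 0.691
RL = −20·log₁₀(0.691) = 3.21 dB
P_refl/P_inc = |Γ|² = 0.478

RL ≈ 3.21 dB; 47.8% of incident power reflected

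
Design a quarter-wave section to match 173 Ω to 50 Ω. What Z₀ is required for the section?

Z_qwt ≈ 93 Ω

Z_qwt = √(Z_0·R_L) = √(50 × 173) = √8650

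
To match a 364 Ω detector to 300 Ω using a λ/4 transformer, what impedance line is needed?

Z_qwt ≈ 330 Ω

Z_qwt = √(Z_0·R_L) = √(300 × 364) = √109200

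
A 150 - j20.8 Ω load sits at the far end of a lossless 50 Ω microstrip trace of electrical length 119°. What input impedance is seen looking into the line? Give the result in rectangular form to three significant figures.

tan(βl) = tan(119°) = -1.8
Z_in = Z_0·(Z_L + jZ_0·tanβl)/(Z_0 + jZ_L·tanβl)
     = 50·(150 − j111)/(12.5 − j271)

Z_in ≈ 21.7 + j26.7 Ω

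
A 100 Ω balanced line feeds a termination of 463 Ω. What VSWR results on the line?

VSWR ≈ 4.63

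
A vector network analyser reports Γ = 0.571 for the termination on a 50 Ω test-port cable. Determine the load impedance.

Z_L ≈ 183 Ω

Z_L = Z_0·(1 + Γ)/(1 − Γ) = 50·(1.57)/(0.429)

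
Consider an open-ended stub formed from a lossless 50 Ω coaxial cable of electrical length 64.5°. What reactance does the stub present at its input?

X_in ≈ -23.8 Ω (capacitive)

tan(βl) = 2.1
For an open-ended stub, Z_in = −jZ_0·cot(βl) = −jZ_0/tan(βl)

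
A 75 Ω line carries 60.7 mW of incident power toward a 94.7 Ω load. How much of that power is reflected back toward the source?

P_reflected ≈ 0.818 mW

Γ = (94.7 − 75)/(94.7 + 75) = 0.116
|Γ|² = 0.0135
P_refl = |Γ|²·P_inc = 0.818 mW, P_del = (1 − |Γ|²)·P_inc = 59.9 mW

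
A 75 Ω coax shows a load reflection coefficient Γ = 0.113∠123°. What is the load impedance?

Z_L ≈ 65.2 + j12.5 Ω

Z_L = Z_0·(1 + Γ)/(1 − Γ) = 75·(0.938 + j0.0948)/(1.06 − j0.0948)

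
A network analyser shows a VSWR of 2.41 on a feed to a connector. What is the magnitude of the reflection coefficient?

|Γ| = (S − 1)/(S + 1) = (2.41 − 1)/(2.41 + 1) = 1.41/3.41

|Γ| ≈ 0.413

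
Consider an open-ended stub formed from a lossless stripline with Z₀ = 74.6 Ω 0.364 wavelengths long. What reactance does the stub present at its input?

βl = 2π × 0.364 = 131°
tan(βl) = -1.15
For an open-ended stub, Z_in = −jZ_0·cot(βl) = −jZ_0/tan(βl)

X_in ≈ 64.9 Ω (inductive)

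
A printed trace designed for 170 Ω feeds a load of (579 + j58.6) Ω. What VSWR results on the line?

VSWR ≈ 3.44

Γ = (Z_L − Z_0)/(Z_L + Z_0) = (409 + j58.6)/(749 + j58.6)
|Γ| = 413/751 = 0.55
VSWR = (1 + |Γ|)/(1 − |Γ|) = 1.55/0.45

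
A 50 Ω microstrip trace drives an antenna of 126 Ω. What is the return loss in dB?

RL ≈ 7.29 dB

Γ = (126 − 50)/(126 + 50) = 0.432
RL = −20·log₁₀|Γ| = −20·log₁₀(0.432)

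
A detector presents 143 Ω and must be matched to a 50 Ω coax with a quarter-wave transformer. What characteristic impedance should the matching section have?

Z_qwt ≈ 84.6 Ω

Z_qwt = √(Z_0·R_L) = √(50 × 143) = √7150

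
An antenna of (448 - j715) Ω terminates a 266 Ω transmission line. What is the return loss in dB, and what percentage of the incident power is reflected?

RL ≈ 2.73 dB; 53.3% of incident power reflected

Γ = (182 − j715)/(714 − j715), |Γ| = 0.73
RL = −20·log₁₀(0.73) = 2.73 dB
P_refl/P_inc = |Γ|² = 0.533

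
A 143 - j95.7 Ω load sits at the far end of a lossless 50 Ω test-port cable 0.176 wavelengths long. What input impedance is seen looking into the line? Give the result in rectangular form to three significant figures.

Z_in ≈ 12.8 − j14.3 Ω

βl = 2π × 0.176 = 63.4°
tan(βl) = tan(63.4°) = 1.99
Z_in = Z_0·(Z_L + jZ_0·tanβl)/(Z_0 + jZ_L·tanβl)
     = 50·(143 + j3.97)/(241 + j285)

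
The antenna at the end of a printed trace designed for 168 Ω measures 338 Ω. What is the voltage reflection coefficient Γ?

Γ = 0.336

Γ = (Z_L − Z_0)/(Z_L + Z_0) = (338 − 168)/(338 + 168) = 170/506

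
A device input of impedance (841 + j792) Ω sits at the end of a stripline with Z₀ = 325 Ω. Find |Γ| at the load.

Γ = (Z_L − Z_0)/(Z_L + Z_0) = (516 + j792)/(1166 + j792)
|Γ| = 945/1410

|Γ| ≈ 0.671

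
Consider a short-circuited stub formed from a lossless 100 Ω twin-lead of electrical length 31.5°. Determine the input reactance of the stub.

tan(βl) = 0.613
For a short-circuited stub, Z_in = jZ_0·tan(βl)

X_in ≈ 61.3 Ω (inductive)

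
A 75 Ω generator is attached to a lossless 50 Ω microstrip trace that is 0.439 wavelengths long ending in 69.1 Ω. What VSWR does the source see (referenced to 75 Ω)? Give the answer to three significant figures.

VSWR ≈ 1.33

βl = 2π × 0.439 = 158°
tan(βl) = -0.403
Z_in = Z_0·(Z_L + jZ_0·tanβl)/(Z_0 + jZ_L·tanβl) = 61.3 + j14 Ω
Γ_s = (Z_in − Z_s)/(Z_in + Z_s) = (-13.7 + j14)/(136 + j14), |Γ_s| = 0.143
VSWR = (1 + |Γ_s|)/(1 − |Γ_s|)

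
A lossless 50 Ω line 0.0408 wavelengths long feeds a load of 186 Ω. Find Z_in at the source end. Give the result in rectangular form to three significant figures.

Z_in ≈ 102 − j86.3 Ω

βl = 2π × 0.0408 = 14.7°
tan(βl) = tan(14.7°) = 0.262
Z_in = Z_0·(Z_L + jZ_0·tanβl)/(Z_0 + jZ_L·tanβl)
     = 50·(186 + j13.1)/(50 + j48.8)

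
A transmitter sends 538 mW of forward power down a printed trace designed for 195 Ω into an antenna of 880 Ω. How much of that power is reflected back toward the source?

P_reflected ≈ 218 mW

Γ = (880 − 195)/(880 + 195) = 0.637
|Γ|² = 0.406
P_refl = |Γ|²·P_inc = 218 mW, P_del = (1 − |Γ|²)·P_inc = 320 mW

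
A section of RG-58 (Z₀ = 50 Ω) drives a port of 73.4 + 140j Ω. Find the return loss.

RL ≈ 2.38 dB

Γ = (23.4 + j140)/(123.4 + j140), |Γ| = 0.761
RL = −20·log₁₀|Γ| = −20·log₁₀(0.761)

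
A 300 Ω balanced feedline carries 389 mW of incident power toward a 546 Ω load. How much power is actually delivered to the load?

Γ = (546 − 300)/(546 + 300) = 0.291
|Γ|² = 0.0846
P_refl = |Γ|²·P_inc = 32.9 mW, P_del = (1 − |Γ|²)·P_inc = 356 mW

P_delivered ≈ 356 mW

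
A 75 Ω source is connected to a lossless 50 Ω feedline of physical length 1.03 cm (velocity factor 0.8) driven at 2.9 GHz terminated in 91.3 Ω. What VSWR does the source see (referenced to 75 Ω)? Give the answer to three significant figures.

λ = v/f = 0.8·c / 2.9 GHz = 0.0828 m
βl = 2π·l/λ = 2π × 0.124 = 44.8°
tan(βl) = 0.993
Z_in = Z_0·(Z_L + jZ_0·tanβl)/(Z_0 + jZ_L·tanβl) = 42.3 − j27 Ω
Γ_s = (Z_in − Z_s)/(Z_in + Z_s) = (-32.7 − j27)/(117 − j27), |Γ_s| = 0.353
VSWR = (1 + |Γ_s|)/(1 − |Γ_s|)

VSWR ≈ 2.09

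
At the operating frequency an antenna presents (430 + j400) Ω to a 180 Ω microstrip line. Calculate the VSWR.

VSWR ≈ 4.66

Γ = (Z_L − Z_0)/(Z_L + Z_0) = (250 + j400)/(610 + j400)
|Γ| = 472/729 = 0.647
VSWR = (1 + |Γ|)/(1 − |Γ|) = 1.65/0.353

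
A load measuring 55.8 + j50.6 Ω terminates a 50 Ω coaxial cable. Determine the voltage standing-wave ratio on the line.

VSWR ≈ 2.54

Γ = (Z_L − Z_0)/(Z_L + Z_0) = (5.8 + j50.6)/(105.8 + j50.6)
|Γ| = 50.9/117 = 0.434
VSWR = (1 + |Γ|)/(1 − |Γ|) = 1.43/0.566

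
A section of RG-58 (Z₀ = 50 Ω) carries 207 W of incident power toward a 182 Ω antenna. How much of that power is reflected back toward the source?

P_reflected ≈ 67 W

Γ = (182 − 50)/(182 + 50) = 0.569
|Γ|² = 0.324
P_refl = |Γ|²·P_inc = 67 W, P_del = (1 − |Γ|²)·P_inc = 140 W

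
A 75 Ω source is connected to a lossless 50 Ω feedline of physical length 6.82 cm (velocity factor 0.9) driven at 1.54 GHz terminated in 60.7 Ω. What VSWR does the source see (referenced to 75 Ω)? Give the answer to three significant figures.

VSWR ≈ 1.52

λ = v/f = 0.9·c / 1.54 GHz = 0.175 m
βl = 2π·l/λ = 2π × 0.389 = 140°
tan(βl) = -0.838
Z_in = Z_0·(Z_L + jZ_0·tanβl)/(Z_0 + jZ_L·tanβl) = 50.8 + j9.76 Ω
Γ_s = (Z_in − Z_s)/(Z_in + Z_s) = (-24.2 + j9.76)/(126 + j9.76), |Γ_s| = 0.207
VSWR = (1 + |Γ_s|)/(1 − |Γ_s|)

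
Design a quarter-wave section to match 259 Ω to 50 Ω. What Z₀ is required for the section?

Z_qwt ≈ 114 Ω

Z_qwt = √(Z_0·R_L) = √(50 × 259) = √12950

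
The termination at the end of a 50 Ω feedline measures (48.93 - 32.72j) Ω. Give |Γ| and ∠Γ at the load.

Γ ≈ 0.314 ∠ -73.6°

Γ = (Z_L − Z_0)/(Z_L + Z_0) = (-1.07 − j32.72)/(98.93 − j32.72)
|Γ| = 32.7/104 = 0.314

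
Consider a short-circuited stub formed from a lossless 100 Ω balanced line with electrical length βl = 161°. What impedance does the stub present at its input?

tan(βl) = -0.344
For a short-circuited stub, Z_in = jZ_0·tan(βl)

Z_in ≈ −j34.4 Ω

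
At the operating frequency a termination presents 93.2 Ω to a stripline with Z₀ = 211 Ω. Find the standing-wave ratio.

For a purely resistive load, VSWR = R_L/Z_0 or Z_0/R_L (whichever > 1) = 211/93.2

VSWR ≈ 2.26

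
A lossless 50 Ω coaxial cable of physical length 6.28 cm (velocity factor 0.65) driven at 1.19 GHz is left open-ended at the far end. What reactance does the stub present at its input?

λ = v/f = 0.65·c / 1.19 GHz = 0.164 m
βl = 2π·l/λ = 2π × 0.383 = 138°
tan(βl) = -0.901
For an open-ended stub, Z_in = −jZ_0·cot(βl) = −jZ_0/tan(βl)

X_in ≈ 55.5 Ω (inductive)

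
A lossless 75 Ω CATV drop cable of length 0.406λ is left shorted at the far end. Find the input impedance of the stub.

βl = 2π × 0.406 = 146°
tan(βl) = -0.67
For a shorted stub, Z_in = jZ_0·tan(βl)

Z_in ≈ −j50.3 Ω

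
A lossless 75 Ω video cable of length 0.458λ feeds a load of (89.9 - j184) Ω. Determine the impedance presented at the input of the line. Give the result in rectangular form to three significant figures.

Z_in ≈ 441 − j182 Ω

βl = 2π × 0.458 = 165°
tan(βl) = tan(165°) = -0.27
Z_in = Z_0·(Z_L + jZ_0·tanβl)/(Z_0 + jZ_L·tanβl)
     = 75·(89.9 − j204)/(25.3 − j24.3)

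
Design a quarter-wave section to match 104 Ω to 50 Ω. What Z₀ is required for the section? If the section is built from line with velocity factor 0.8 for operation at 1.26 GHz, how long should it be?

Z_qwt ≈ 72.1 Ω; length ≈ 4.76 cm

Z_qwt = √(Z_0·R_L) = √(50 × 104) = √5200
λ = 0.8·c/f = 0.19 m, so l = λ/4 = 0.0476 m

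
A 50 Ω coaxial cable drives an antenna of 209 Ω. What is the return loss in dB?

RL ≈ 4.24 dB

Γ = (209 − 50)/(209 + 50) = 0.614
RL = −20·log₁₀|Γ| = −20·log₁₀(0.614)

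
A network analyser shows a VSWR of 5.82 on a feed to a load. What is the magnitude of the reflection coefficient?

|Γ| ≈ 0.707

|Γ| = (S − 1)/(S + 1) = (5.82 − 1)/(5.82 + 1) = 4.82/6.82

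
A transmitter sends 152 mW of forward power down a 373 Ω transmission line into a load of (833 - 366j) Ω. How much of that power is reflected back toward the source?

|Γ| = |(460 − j366)/(1206 − j366)| = 0.466
|Γ|² = 0.218
P_refl = |Γ|²·P_inc = 33.1 mW, P_del = (1 − |Γ|²)·P_inc = 119 mW

P_reflected ≈ 33.1 mW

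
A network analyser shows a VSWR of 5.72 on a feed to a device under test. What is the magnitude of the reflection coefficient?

|Γ| = (S − 1)/(S + 1) = (5.72 − 1)/(5.72 + 1) = 4.72/6.72

|Γ| ≈ 0.702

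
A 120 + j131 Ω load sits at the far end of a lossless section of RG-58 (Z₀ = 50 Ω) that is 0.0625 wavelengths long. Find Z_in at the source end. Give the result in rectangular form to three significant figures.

Z_in ≈ 141 − j133 Ω

βl = 2π × 0.0625 = 22.5°
tan(βl) = tan(22.5°) = 0.414
Z_in = Z_0·(Z_L + jZ_0·tanβl)/(Z_0 + jZ_L·tanβl)
     = 50·(120 + j152)/(-4.26 + j49.7)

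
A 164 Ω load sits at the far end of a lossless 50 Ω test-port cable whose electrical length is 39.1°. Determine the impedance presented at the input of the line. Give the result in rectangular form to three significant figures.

tan(βl) = tan(39.1°) = 0.813
Z_in = Z_0·(Z_L + jZ_0·tanβl)/(Z_0 + jZ_L·tanβl)
     = 50·(164 + j40.6)/(50 + j133)

Z_in ≈ 33.6 − j48.9 Ω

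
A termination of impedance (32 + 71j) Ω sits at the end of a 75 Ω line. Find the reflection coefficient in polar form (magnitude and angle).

Γ = (Z_L − Z_0)/(Z_L + Z_0) = (-43 + j71)/(107 + j71)
|Γ| = 83/128 = 0.646

Γ ≈ 0.646 ∠ 87.6°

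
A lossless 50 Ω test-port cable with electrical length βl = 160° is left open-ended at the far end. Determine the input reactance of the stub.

X_in ≈ 137 Ω (inductive)

tan(βl) = -0.364
For an open-ended stub, Z_in = −jZ_0·cot(βl) = −jZ_0/tan(βl)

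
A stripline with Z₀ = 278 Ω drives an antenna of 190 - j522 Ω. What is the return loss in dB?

Γ = (-88 − j522)/(468 − j522), |Γ| = 0.755
RL = −20·log₁₀|Γ| = −20·log₁₀(0.755)

RL ≈ 2.44 dB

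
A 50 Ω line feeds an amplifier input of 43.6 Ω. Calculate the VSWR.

VSWR ≈ 1.15

Γ = (43.6 − 50)/(43.6 + 50) = -0.0684
VSWR = (1 + 0.0684)/(1 − 0.0684)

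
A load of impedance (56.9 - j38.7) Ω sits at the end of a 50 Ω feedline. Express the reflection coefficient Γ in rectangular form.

Γ ≈ 0.173 − j0.299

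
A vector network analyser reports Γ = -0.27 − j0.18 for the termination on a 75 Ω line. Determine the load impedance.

Z_L = Z_0·(1 + Γ)/(1 − Γ) = 75·(0.73 − j0.18)/(1.27 + j0.18)

Z_L ≈ 40.8 − j16.4 Ω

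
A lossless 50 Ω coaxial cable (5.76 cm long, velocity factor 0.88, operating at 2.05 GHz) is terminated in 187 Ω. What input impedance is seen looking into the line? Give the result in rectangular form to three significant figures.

Z_in ≈ 78.8 + j84.1 Ω

λ = v/f = 0.88·c / 2.05 GHz = 0.129 m
βl = 2π·l/λ = 2π × 0.447 = 161°
tan(βl) = tan(161°) = -0.344
Z_in = Z_0·(Z_L + jZ_0·tanβl)/(Z_0 + jZ_L·tanβl)
     = 50·(187 − j17.2)/(50 − j64.3)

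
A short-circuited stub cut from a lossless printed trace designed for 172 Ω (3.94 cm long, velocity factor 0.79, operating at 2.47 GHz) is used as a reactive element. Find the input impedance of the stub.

λ = v/f = 0.79·c / 2.47 GHz = 0.096 m
βl = 2π·l/λ = 2π × 0.411 = 148°
tan(βl) = -0.629
For a short-circuited stub, Z_in = jZ_0·tan(βl)

Z_in ≈ −j108 Ω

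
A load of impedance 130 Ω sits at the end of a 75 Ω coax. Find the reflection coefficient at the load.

Γ = (Z_L − Z_0)/(Z_L + Z_0) = (130 − 75)/(130 + 75) = 55/205

Γ = 0.268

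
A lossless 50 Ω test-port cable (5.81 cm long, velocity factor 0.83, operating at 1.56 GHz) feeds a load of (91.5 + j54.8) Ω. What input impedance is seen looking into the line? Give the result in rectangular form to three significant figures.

λ = v/f = 0.83·c / 1.56 GHz = 0.16 m
βl = 2π·l/λ = 2π × 0.364 = 131°
tan(βl) = tan(131°) = -1.15
Z_in = Z_0·(Z_L + jZ_0·tanβl)/(Z_0 + jZ_L·tanβl)
     = 50·(91.5 − j2.64)/(113 − j105)

Z_in ≈ 22.3 + j19.6 Ω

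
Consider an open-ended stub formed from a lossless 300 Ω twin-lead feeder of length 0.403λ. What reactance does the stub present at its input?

X_in ≈ 430 Ω (inductive)

βl = 2π × 0.403 = 145°
tan(βl) = -0.698
For an open-ended stub, Z_in = −jZ_0·cot(βl) = −jZ_0/tan(βl)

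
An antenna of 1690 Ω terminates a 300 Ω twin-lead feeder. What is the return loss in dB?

RL ≈ 3.12 dB

Γ = (1690 − 300)/(1690 + 300) = 0.698
RL = −20·log₁₀|Γ| = −20·log₁₀(0.698)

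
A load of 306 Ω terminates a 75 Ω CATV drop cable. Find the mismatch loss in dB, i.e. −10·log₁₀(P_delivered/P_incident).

Γ = (306 − 75)/(306 + 75) = 0.606
|Γ|² = 0.368, so P_del/P_inc = 1 − |Γ|² = 0.632
ML = −10·log₁₀(1 − |Γ|²)

mismatch loss ≈ 1.99 dB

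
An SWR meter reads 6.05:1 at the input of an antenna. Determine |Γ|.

|Γ| = (S − 1)/(S + 1) = (6.05 − 1)/(6.05 + 1) = 5.05/7.05

|Γ| ≈ 0.716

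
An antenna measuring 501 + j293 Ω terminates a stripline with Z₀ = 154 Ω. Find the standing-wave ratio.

VSWR ≈ 4.45

Γ = (Z_L − Z_0)/(Z_L + Z_0) = (347 + j293)/(655 + j293)
|Γ| = 454/718 = 0.633
VSWR = (1 + |Γ|)/(1 − |Γ|) = 1.63/0.367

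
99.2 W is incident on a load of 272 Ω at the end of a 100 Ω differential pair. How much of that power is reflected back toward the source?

P_reflected ≈ 21.2 W

Γ = (272 − 100)/(272 + 100) = 0.462
|Γ|² = 0.214
P_refl = |Γ|²·P_inc = 21.2 W, P_del = (1 − |Γ|²)·P_inc = 78 W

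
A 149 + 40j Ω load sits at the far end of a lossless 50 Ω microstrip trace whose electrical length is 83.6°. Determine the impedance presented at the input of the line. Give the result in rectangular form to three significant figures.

tan(βl) = tan(83.6°) = 8.92
Z_in = Z_0·(Z_L + jZ_0·tanβl)/(Z_0 + jZ_L·tanβl)
     = 50·(149 + j486)/(-307 + j1330)

Z_in ≈ 16.1 − j9.33 Ω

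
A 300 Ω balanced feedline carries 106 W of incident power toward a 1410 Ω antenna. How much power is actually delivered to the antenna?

P_delivered ≈ 61.3 W

Γ = (1410 − 300)/(1410 + 300) = 0.649
|Γ|² = 0.421
P_refl = |Γ|²·P_inc = 44.7 W, P_del = (1 − |Γ|²)·P_inc = 61.3 W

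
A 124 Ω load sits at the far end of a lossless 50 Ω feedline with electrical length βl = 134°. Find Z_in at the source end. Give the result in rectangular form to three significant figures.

Z_in ≈ 33.8 + j35.1 Ω

tan(βl) = tan(134°) = -1.04
Z_in = Z_0·(Z_L + jZ_0·tanβl)/(Z_0 + jZ_L·tanβl)
     = 50·(124 − j51.8)/(50 − j128)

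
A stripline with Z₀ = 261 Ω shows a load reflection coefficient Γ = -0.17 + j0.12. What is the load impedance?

Z_L ≈ 181 + j45.3 Ω

Z_L = Z_0·(1 + Γ)/(1 − Γ) = 261·(0.83 + j0.12)/(1.17 − j0.12)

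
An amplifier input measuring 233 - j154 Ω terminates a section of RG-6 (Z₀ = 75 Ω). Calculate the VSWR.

Γ = (Z_L − Z_0)/(Z_L + Z_0) = (158 − j154)/(308 − j154)
|Γ| = 221/344 = 0.641
VSWR = (1 + |Γ|)/(1 − |Γ|) = 1.64/0.359

VSWR ≈ 4.57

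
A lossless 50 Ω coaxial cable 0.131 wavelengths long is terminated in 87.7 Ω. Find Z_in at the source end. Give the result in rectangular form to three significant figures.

βl = 2π × 0.131 = 47.2°
tan(βl) = tan(47.2°) = 1.08
Z_in = Z_0·(Z_L + jZ_0·tanβl)/(Z_0 + jZ_L·tanβl)
     = 50·(87.7 + j53.9)/(50 + j94.6)

Z_in ≈ 41.4 − j24.5 Ω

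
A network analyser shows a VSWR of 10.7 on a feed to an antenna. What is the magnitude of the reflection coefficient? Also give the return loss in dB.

|Γ| = (S − 1)/(S + 1) = (10.7 − 1)/(10.7 + 1) = 9.7/11.7
RL = −20·log₁₀|Γ| = −20·log₁₀(0.829)

|Γ| ≈ 0.829; return loss ≈ 1.63 dB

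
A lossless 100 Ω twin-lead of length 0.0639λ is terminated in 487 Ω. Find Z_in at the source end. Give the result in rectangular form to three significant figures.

βl = 2π × 0.0639 = 23°
tan(βl) = tan(23°) = 0.425
Z_in = Z_0·(Z_L + jZ_0·tanβl)/(Z_0 + jZ_L·tanβl)
     = 100·(487 + j42.5)/(100 + j207)

Z_in ≈ 109 − j183 Ω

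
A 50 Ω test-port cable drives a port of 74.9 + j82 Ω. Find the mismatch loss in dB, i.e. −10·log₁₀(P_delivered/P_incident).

mismatch loss ≈ 1.73 dB

Γ = (24.9 + j82)/(124.9 + j82), |Γ| = 0.574
|Γ|² = 0.329, so P_del/P_inc = 1 − |Γ|² = 0.671
ML = −10·log₁₀(1 − |Γ|²)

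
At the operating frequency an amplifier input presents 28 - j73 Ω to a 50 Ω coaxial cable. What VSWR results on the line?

Γ = (Z_L − Z_0)/(Z_L + Z_0) = (-22 − j73)/(78 − j73)
|Γ| = 76.2/107 = 0.714
VSWR = (1 + |Γ|)/(1 − |Γ|) = 1.71/0.286

VSWR ≈ 5.99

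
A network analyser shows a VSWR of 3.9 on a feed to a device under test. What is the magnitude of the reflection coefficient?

|Γ| = (S − 1)/(S + 1) = (3.9 − 1)/(3.9 + 1) = 2.9/4.9

|Γ| ≈ 0.592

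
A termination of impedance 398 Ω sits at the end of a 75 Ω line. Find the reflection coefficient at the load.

Γ = (Z_L − Z_0)/(Z_L + Z_0) = (398 − 75)/(398 + 75) = 323/473

Γ = 0.683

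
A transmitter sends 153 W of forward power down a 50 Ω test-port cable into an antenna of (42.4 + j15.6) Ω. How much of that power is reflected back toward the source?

|Γ| = |(-7.6 + j15.6)/(92.4 + j15.6)| = 0.185
|Γ|² = 0.0343
P_refl = |Γ|²·P_inc = 5.25 W, P_del = (1 − |Γ|²)·P_inc = 148 W

P_reflected ≈ 5.25 W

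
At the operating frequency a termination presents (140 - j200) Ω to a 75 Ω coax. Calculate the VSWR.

Γ = (Z_L − Z_0)/(Z_L + Z_0) = (65 − j200)/(215 − j200)
|Γ| = 210/294 = 0.716
VSWR = (1 + |Γ|)/(1 − |Γ|) = 1.72/0.284

VSWR ≈ 6.05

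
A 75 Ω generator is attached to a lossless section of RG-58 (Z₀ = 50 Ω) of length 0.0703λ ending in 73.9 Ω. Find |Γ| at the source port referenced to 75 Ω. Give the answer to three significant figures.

βl = 2π × 0.0703 = 25.3°
tan(βl) = 0.473
Z_in = Z_0·(Z_L + jZ_0·tanβl)/(Z_0 + jZ_L·tanβl) = 60.8 − j18.8 Ω
Γ_s = (Z_in − Z_s)/(Z_in + Z_s) = (-14.2 − j18.8)/(136 − j18.8), |Γ_s| = 0.172

|Γ| ≈ 0.172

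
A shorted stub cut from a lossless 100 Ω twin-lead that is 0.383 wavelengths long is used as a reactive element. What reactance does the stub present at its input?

βl = 2π × 0.383 = 138°
tan(βl) = -0.904
For a shorted stub, Z_in = jZ_0·tan(βl)

X_in ≈ -90.4 Ω (capacitive)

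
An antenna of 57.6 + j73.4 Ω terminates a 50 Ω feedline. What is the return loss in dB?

RL ≈ 4.94 dB

Γ = (7.6 + j73.4)/(107.6 + j73.4), |Γ| = 0.567
RL = −20·log₁₀|Γ| = −20·log₁₀(0.567)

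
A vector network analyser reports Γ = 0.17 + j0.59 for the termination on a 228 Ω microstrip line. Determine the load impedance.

Z_L ≈ 137 + j259 Ω

Z_L = Z_0·(1 + Γ)/(1 − Γ) = 228·(1.17 + j0.59)/(0.83 − j0.59)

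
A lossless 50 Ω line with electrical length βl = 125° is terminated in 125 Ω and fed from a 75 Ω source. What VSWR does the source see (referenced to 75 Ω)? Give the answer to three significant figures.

tan(βl) = -1.43
Z_in = Z_0·(Z_L + jZ_0·tanβl)/(Z_0 + jZ_L·tanβl) = 27.6 + j27.3 Ω
Γ_s = (Z_in − Z_s)/(Z_in + Z_s) = (-47.4 + j27.3)/(103 + j27.3), |Γ_s| = 0.515
VSWR = (1 + |Γ_s|)/(1 − |Γ_s|)

VSWR ≈ 3.12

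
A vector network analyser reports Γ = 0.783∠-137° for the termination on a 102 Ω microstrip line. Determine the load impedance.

Z_L ≈ 14.3 − j39.5 Ω

Z_L = Z_0·(1 + Γ)/(1 − Γ) = 102·(0.427 − j0.534)/(1.57 + j0.534)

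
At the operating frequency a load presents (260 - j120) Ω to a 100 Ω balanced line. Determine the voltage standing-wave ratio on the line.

Γ = (Z_L − Z_0)/(Z_L + Z_0) = (160 − j120)/(360 − j120)
|Γ| = 200/379 = 0.527
VSWR = (1 + |Γ|)/(1 − |Γ|) = 1.53/0.473

VSWR ≈ 3.23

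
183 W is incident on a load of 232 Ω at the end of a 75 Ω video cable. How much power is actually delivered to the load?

Γ = (232 − 75)/(232 + 75) = 0.511
|Γ|² = 0.262
P_refl = |Γ|²·P_inc = 47.9 W, P_del = (1 − |Γ|²)·P_inc = 135 W

P_delivered ≈ 135 W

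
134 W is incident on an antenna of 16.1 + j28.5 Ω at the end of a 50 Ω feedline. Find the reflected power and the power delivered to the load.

|Γ| = |(-33.9 + j28.5)/(66.1 + j28.5)| = 0.615
|Γ|² = 0.379
P_refl = |Γ|²·P_inc = 50.7 W, P_del = (1 − |Γ|²)·P_inc = 83.3 W

P_reflected ≈ 50.7 W; P_delivered ≈ 83.3 W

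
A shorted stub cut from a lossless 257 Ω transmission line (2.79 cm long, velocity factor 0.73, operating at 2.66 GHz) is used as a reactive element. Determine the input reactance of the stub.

X_in ≈ -411 Ω (capacitive)

λ = v/f = 0.73·c / 2.66 GHz = 0.0823 m
βl = 2π·l/λ = 2π × 0.339 = 122°
tan(βl) = -1.6
For a shorted stub, Z_in = jZ_0·tan(βl)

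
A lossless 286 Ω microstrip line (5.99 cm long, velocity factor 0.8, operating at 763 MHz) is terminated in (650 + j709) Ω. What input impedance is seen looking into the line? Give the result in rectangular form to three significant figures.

Z_in ≈ 78.8 − j185 Ω

λ = v/f = 0.8·c / 763 MHz = 0.315 m
βl = 2π·l/λ = 2π × 0.19 = 68.6°
tan(βl) = tan(68.6°) = 2.55
Z_in = Z_0·(Z_L + jZ_0·tanβl)/(Z_0 + jZ_L·tanβl)
     = 286·(650 + j1440)/(-1520 + j1650)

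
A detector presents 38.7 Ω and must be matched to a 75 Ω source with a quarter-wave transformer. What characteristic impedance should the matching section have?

Z_qwt ≈ 53.9 Ω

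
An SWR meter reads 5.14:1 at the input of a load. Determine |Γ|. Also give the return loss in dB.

|Γ| ≈ 0.674; return loss ≈ 3.42 dB

|Γ| = (S − 1)/(S + 1) = (5.14 − 1)/(5.14 + 1) = 4.14/6.14
RL = −20·log₁₀|Γ| = −20·log₁₀(0.674)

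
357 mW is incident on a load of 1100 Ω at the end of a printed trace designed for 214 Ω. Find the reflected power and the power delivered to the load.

Γ = (1100 − 214)/(1100 + 214) = 0.674
|Γ|² = 0.455
P_refl = |Γ|²·P_inc = 162 mW, P_del = (1 − |Γ|²)·P_inc = 195 mW

P_reflected ≈ 162 mW; P_delivered ≈ 195 mW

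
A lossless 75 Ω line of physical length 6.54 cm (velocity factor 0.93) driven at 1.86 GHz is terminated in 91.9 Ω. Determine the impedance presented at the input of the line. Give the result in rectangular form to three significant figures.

λ = v/f = 0.93·c / 1.86 GHz = 0.15 m
βl = 2π·l/λ = 2π × 0.436 = 157°
tan(βl) = tan(157°) = -0.425
Z_in = Z_0·(Z_L + jZ_0·tanβl)/(Z_0 + jZ_L·tanβl)
     = 75·(91.9 − j31.9)/(75 − j39.1)

Z_in ≈ 85.3 + j12.6 Ω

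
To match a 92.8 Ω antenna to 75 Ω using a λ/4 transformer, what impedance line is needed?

Z_qwt = √(Z_0·R_L) = √(75 × 92.8) = √6960

Z_qwt ≈ 83.4 Ω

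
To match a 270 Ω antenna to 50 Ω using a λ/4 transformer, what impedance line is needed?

Z_qwt ≈ 116 Ω

Z_qwt = √(Z_0·R_L) = √(50 × 270) = √13500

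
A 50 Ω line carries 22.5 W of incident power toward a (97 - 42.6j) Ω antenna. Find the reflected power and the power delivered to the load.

|Γ| = |(47 − j42.6)/(147 − j42.6)| = 0.414
|Γ|² = 0.172
P_refl = |Γ|²·P_inc = 3.87 W, P_del = (1 − |Γ|²)·P_inc = 18.6 W

P_reflected ≈ 3.87 W; P_delivered ≈ 18.6 W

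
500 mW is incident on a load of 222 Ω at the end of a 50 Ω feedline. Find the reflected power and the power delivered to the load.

P_reflected ≈ 200 mW; P_delivered ≈ 300 mW

Γ = (222 − 50)/(222 + 50) = 0.632
|Γ|² = 0.4
P_refl = |Γ|²·P_inc = 200 mW, P_del = (1 − |Γ|²)·P_inc = 300 mW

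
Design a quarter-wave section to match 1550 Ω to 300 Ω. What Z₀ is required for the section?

Z_qwt ≈ 682 Ω

Z_qwt = √(Z_0·R_L) = √(300 × 1550) = √465000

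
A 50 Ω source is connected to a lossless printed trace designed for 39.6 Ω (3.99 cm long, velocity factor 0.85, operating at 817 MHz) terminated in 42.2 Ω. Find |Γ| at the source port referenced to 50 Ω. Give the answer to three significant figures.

λ = v/f = 0.85·c / 817 MHz = 0.312 m
βl = 2π·l/λ = 2π × 0.128 = 46°
tan(βl) = 1.04
Z_in = Z_0·(Z_L + jZ_0·tanβl)/(Z_0 + jZ_L·tanβl) = 39.4 − j2.51 Ω
Γ_s = (Z_in − Z_s)/(Z_in + Z_s) = (-10.6 − j2.51)/(89.4 − j2.51), |Γ_s| = 0.121

|Γ| ≈ 0.121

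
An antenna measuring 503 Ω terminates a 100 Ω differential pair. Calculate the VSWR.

For a purely resistive load, VSWR = R_L/Z_0 or Z_0/R_L (whichever > 1) = 503/100

VSWR ≈ 5.03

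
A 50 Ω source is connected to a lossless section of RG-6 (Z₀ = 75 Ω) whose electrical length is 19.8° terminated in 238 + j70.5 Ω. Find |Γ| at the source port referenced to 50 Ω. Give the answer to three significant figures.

|Γ| ≈ 0.669

tan(βl) = 0.36
Z_in = Z_0·(Z_L + jZ_0·tanβl)/(Z_0 + jZ_L·tanβl) = 154 − j119 Ω
Γ_s = (Z_in − Z_s)/(Z_in + Z_s) = (104 − j119)/(204 − j119), |Γ_s| = 0.669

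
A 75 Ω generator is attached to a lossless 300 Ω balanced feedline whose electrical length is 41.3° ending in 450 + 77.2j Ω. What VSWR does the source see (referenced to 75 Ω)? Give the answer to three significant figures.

tan(βl) = 0.879
Z_in = Z_0·(Z_L + jZ_0·tanβl)/(Z_0 + jZ_L·tanβl) = 341 − j141 Ω
Γ_s = (Z_in − Z_s)/(Z_in + Z_s) = (266 − j141)/(416 − j141), |Γ_s| = 0.686
VSWR = (1 + |Γ_s|)/(1 − |Γ_s|)

VSWR ≈ 5.36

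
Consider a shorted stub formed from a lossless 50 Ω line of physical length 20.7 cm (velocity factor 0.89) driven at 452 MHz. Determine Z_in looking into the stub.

Z_in ≈ −j68.4 Ω

λ = v/f = 0.89·c / 452 MHz = 0.591 m
βl = 2π·l/λ = 2π × 0.35 = 126°
tan(βl) = -1.37
For a shorted stub, Z_in = jZ_0·tan(βl)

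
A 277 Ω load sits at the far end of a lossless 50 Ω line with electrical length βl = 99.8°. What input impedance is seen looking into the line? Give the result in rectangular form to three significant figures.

Z_in ≈ 9.29 + j8.35 Ω

tan(βl) = tan(99.8°) = -5.79
Z_in = Z_0·(Z_L + jZ_0·tanβl)/(Z_0 + jZ_L·tanβl)
     = 50·(277 − j289)/(50 − j1600)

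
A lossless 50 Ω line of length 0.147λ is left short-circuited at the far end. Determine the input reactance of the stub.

X_in ≈ 66.2 Ω (inductive)

βl = 2π × 0.147 = 52.9°
tan(βl) = 1.32
For a short-circuited stub, Z_in = jZ_0·tan(βl)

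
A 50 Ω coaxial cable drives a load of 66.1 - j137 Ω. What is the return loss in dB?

Γ = (16.1 − j137)/(116.1 − j137), |Γ| = 0.768
RL = −20·log₁₀|Γ| = −20·log₁₀(0.768)

RL ≈ 2.29 dB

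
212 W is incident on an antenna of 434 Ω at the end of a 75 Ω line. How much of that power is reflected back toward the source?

P_reflected ≈ 105 W

Γ = (434 − 75)/(434 + 75) = 0.705
|Γ|² = 0.497
P_refl = |Γ|²·P_inc = 105 W, P_del = (1 − |Γ|²)·P_inc = 107 W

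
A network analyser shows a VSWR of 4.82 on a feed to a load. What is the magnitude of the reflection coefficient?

|Γ| = (S − 1)/(S + 1) = (4.82 − 1)/(4.82 + 1) = 3.82/5.82

|Γ| ≈ 0.656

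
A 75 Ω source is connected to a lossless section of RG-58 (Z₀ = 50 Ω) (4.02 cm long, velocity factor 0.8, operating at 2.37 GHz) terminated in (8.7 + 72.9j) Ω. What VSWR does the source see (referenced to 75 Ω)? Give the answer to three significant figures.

λ = v/f = 0.8·c / 2.37 GHz = 0.101 m
βl = 2π·l/λ = 2π × 0.397 = 143°
tan(βl) = -0.756
Z_in = Z_0·(Z_L + jZ_0·tanβl)/(Z_0 + jZ_L·tanβl) = 3.08 + j16.9 Ω
Γ_s = (Z_in − Z_s)/(Z_in + Z_s) = (-71.9 + j16.9)/(78.1 + j16.9), |Γ_s| = 0.925
VSWR = (1 + |Γ_s|)/(1 − |Γ_s|)

VSWR ≈ 25.6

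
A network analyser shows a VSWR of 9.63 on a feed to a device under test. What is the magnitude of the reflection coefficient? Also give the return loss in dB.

|Γ| = (S − 1)/(S + 1) = (9.63 − 1)/(9.63 + 1) = 8.63/10.6
RL = −20·log₁₀|Γ| = −20·log₁₀(0.812)

|Γ| ≈ 0.812; return loss ≈ 1.81 dB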